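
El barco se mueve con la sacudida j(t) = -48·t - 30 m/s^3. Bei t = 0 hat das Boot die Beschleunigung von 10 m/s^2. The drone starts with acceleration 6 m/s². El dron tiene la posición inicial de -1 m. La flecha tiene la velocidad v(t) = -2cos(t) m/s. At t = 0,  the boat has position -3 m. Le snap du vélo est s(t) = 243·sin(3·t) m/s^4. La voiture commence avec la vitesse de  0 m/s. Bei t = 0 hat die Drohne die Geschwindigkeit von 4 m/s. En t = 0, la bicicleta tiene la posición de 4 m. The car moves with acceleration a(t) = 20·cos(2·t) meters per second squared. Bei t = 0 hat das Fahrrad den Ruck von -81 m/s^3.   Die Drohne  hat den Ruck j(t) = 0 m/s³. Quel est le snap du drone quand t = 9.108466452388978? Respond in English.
Starting from jerk j(t) = 0, we take 1 derivative. Taking d/dt of j(t), we find s(t) = 0. We have snap s(t) = 0. Substituting t = 9.108466452388978: s(9.108466452388978) = 0.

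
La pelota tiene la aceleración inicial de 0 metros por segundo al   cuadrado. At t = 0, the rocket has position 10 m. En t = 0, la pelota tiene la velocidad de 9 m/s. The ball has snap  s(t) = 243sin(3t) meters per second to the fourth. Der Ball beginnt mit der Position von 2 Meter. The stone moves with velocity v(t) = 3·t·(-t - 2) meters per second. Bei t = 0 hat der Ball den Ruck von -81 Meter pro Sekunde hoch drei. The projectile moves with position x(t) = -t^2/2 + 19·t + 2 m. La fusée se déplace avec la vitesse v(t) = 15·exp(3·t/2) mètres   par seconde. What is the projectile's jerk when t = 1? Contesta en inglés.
Starting from position x(t) = -t^2/2 + 19·t + 2, we take 3 derivatives. Taking d/dt of x(t), we find v(t) = 19 - t. Differentiating velocity, we get acceleration: a(t) = -1. Taking d/dt of a(t), we find j(t) = 0. From the given jerk equation j(t) = 0, we substitute t = 1 to get j = 0.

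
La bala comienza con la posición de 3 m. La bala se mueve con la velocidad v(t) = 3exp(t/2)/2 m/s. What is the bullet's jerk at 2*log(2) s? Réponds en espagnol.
Partiendo de la velocidad v(t) = 3·exp(t/2)/2, tomamos 2 derivadas. La derivada de la velocidad da la aceleración: a(t) = 3·exp(t/2)/4. Tomando d/dt de a(t), encontramos j(t) = 3·exp(t/2)/8. De la ecuación de la sacudida j(t) = 3·exp(t/2)/8, sustituimos t = 2*log(2) para obtener j = 3/4.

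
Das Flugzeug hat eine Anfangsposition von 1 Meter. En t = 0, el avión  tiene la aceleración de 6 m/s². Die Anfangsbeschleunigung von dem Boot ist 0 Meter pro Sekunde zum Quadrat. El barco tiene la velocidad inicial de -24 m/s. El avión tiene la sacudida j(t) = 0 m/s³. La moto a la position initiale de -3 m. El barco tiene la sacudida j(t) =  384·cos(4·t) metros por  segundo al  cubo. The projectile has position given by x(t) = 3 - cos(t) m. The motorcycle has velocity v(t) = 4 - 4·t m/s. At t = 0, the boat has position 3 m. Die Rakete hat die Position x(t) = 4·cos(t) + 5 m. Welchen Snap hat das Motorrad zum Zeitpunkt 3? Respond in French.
Pour résoudre ceci, nous devons prendre 3 dérivées de notre équation de la vitesse v(t) = 4 - 4·t. En dérivant la vitesse, nous obtenons l'accélération: a(t) = -4. La dérivée de l'accélération donne le jerk: j(t) = 0. La dérivée du jerk donne le snap: s(t) = 0. En utilisant s(t) = 0 et en substituant t = 3, nous trouvons s = 0.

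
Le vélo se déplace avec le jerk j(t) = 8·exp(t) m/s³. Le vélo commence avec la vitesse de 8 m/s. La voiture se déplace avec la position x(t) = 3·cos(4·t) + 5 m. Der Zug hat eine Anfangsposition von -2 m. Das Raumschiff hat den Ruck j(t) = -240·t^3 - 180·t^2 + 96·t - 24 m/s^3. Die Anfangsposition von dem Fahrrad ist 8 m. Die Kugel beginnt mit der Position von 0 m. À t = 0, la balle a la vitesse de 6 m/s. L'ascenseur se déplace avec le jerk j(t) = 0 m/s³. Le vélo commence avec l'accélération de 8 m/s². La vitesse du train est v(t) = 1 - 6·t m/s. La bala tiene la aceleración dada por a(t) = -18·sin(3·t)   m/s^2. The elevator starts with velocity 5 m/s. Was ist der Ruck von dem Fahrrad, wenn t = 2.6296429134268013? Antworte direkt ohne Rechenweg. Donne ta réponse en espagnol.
La sacudida en t = 2.6296429134268013 es j = 110.950533196807.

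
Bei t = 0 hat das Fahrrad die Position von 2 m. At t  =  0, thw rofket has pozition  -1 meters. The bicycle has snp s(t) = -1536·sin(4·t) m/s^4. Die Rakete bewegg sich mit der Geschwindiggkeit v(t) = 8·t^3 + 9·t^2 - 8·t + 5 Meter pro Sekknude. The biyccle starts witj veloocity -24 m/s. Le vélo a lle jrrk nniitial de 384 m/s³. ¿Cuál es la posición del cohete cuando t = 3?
Necesitamos integrar nuestra ecuación de la velocidad v(t) = 8·t^3 + 9·t^2 - 8·t + 5 1 vez. La antiderivada de la velocidad, con x(0) = -1, da la posición: x(t) = 2·t^4 + 3·t^3 - 4·t^2 + 5·t - 1. Usando x(t) = 2·t^4 + 3·t^3 - 4·t^2 + 5·t - 1 y sustituyendo t = 3, encontramos x = 221.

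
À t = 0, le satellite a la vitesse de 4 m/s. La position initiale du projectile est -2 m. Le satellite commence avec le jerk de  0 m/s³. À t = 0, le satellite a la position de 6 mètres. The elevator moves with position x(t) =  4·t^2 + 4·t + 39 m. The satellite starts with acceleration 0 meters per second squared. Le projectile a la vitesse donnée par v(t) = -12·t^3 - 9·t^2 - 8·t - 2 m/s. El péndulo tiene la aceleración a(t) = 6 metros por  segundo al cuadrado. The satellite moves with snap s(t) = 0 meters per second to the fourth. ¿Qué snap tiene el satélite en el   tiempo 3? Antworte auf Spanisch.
Tenemos el snap s(t) = 0. Sustituyendo t = 3: s(3) = 0.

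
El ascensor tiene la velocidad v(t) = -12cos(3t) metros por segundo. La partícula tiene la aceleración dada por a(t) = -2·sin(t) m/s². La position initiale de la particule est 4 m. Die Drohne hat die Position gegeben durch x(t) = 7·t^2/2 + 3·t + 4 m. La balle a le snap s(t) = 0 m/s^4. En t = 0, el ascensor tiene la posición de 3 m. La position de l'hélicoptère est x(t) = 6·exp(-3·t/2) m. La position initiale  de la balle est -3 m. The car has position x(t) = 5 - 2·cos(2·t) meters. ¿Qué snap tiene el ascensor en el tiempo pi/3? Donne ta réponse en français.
Nous devons dériver notre équation de la vitesse v(t) = -12·cos(3·t) 3 fois. En prenant d/dt de v(t), nous trouvons a(t) = 36·sin(3·t). En prenant d/dt de a(t), nous trouvons j(t) = 108·cos(3·t). En dérivant le jerk, nous obtenons le snap: s(t) = -324·sin(3·t). En utilisant s(t) = -324·sin(3·t) et en substituant t = pi/3, nous trouvons s = 0.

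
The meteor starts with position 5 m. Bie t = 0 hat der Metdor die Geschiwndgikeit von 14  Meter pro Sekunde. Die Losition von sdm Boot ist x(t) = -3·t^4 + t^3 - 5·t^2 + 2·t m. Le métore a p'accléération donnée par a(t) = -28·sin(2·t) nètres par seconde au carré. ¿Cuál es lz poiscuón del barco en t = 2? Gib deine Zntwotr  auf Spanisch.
De la ecuación de la posición x(t) = -3·t^4 + t^3 - 5·t^2 + 2·t, sustituimos t = 2 para obtener x = -56.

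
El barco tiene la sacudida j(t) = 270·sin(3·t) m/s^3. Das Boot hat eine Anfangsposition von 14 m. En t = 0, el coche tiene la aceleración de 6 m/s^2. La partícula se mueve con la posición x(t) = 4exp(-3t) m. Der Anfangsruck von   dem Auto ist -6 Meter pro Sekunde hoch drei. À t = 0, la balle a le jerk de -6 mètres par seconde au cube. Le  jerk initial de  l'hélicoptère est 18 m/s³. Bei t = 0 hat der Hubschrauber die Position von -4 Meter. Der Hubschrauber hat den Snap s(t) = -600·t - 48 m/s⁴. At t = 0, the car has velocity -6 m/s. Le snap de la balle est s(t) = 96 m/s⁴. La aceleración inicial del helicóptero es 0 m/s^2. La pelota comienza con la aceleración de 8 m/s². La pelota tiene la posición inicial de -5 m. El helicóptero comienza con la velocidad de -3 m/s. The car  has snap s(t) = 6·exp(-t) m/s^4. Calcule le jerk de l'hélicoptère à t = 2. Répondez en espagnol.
Necesitamos integrar nuestra ecuación del snap s(t) = -600·t - 48 1 vez. Tomando ∫s(t)dt y aplicando j(0) = 18, encontramos j(t) = -300·t^2 - 48·t + 18. De la ecuación de la sacudida j(t) = -300·t^2 - 48·t + 18, sustituimos t = 2 para obtener j = -1278.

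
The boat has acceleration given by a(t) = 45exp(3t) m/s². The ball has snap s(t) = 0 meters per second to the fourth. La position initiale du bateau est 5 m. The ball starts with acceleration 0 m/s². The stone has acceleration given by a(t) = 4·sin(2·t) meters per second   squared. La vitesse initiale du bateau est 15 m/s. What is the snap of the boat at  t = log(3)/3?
We must differentiate our acceleration equation a(t) = 45·exp(3·t) 2 times. The derivative of acceleration gives jerk: j(t) = 135·exp(3·t). The derivative of jerk gives snap: s(t) = 405·exp(3·t). From the given snap equation s(t) = 405·exp(3·t), we substitute t = log(3)/3 to get s = 1215.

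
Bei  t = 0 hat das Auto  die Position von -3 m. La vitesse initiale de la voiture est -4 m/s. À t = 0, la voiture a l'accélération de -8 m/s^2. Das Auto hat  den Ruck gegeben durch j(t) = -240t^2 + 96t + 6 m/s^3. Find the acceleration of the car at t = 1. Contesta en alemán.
Wir müssen unsere Gleichung für den Ruck j(t) = -240·t^2 + 96·t + 6 1-mal integrieren. Mit ∫j(t)dt und Anwendung von a(0) = -8, finden wir a(t) = -80·t^3 + 48·t^2 + 6·t - 8. Aus der Gleichung für die Beschleunigung a(t) = -80·t^3 + 48·t^2 + 6·t - 8, setzen wir t = 1 ein und erhalten a = -34.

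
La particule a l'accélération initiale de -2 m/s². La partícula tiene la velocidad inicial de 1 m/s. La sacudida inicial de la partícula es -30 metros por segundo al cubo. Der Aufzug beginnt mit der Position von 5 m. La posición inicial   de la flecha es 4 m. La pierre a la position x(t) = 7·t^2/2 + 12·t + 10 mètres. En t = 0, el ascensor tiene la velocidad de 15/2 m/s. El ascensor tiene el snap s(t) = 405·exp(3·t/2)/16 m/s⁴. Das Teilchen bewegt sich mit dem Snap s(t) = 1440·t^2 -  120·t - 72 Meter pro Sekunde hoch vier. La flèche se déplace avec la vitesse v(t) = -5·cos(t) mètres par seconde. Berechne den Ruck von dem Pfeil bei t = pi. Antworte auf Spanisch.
Debemos derivar nuestra ecuación de la velocidad v(t) = -5·cos(t) 2 veces. La derivada de la velocidad da la aceleración: a(t) = 5·sin(t). La derivada de la aceleración da la sacudida: j(t) = 5·cos(t). Tenemos la sacudida j(t) = 5·cos(t). Sustituyendo t = pi: j(pi) = -5.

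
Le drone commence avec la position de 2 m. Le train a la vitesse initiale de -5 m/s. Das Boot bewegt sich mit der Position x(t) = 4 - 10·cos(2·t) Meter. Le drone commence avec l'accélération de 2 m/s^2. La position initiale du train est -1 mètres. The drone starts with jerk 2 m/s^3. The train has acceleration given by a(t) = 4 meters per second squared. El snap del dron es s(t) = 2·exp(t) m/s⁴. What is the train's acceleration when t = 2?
Using a(t) = 4 and substituting t = 2, we find a = 4.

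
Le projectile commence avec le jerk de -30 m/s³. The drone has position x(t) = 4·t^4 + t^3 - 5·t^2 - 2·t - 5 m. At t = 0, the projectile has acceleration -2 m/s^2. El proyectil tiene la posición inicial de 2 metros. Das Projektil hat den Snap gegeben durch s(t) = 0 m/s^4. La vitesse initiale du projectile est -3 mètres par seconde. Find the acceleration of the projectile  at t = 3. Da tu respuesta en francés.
Nous devons intégrer notre équation du snap s(t) = 0 2 fois. La primitive du snap, avec j(0) = -30, donne le jerk: j(t) = -30. En prenant ∫j(t)dt et en appliquant a(0) = -2, nous trouvons a(t) = -30·t - 2. De l'équation de l'accélération a(t) = -30·t - 2, nous substituons t = 3 pour obtenir a = -92.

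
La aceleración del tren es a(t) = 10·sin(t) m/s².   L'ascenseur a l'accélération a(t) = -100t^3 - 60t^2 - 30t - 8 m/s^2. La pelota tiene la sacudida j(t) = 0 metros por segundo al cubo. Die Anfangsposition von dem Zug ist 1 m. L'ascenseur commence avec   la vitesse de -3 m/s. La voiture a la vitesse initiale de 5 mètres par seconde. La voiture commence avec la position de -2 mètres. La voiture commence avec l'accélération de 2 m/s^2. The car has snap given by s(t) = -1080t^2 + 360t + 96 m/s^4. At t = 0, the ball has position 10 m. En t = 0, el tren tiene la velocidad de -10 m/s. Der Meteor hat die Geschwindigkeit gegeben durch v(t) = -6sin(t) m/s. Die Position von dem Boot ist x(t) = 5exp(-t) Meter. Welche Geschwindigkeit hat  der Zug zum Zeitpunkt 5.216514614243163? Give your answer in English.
Starting from acceleration a(t) = 10·sin(t), we take 1 integral. Integrating acceleration and using the initial condition v(0) = -10, we get v(t) = -10·cos(t). We have velocity v(t) = -10·cos(t). Substituting t = 5.216514614243163: v(5.216514614243163) = -4.83042032553809.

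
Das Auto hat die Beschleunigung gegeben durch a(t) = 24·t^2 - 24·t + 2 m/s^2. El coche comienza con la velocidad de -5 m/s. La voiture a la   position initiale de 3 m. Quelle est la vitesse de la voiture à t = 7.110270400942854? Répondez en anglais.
We must find the antiderivative of our acceleration equation a(t) = 24·t^2 - 24·t + 2 1 time. The integral of acceleration, with v(0) = -5, gives velocity: v(t) = 8·t^3 - 12·t^2 + 2·t - 5. From the given velocity equation v(t) = 8·t^3 - 12·t^2 + 2·t - 5, we substitute t = 7.110270400942854 to get v = 2278.28072323646.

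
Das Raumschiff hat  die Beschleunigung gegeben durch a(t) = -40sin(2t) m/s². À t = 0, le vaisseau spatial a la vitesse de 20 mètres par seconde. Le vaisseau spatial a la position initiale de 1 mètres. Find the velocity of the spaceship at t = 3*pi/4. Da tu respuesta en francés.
Nous devons intégrer notre équation de l'accélération a(t) = -40·sin(2·t) 1 fois. En intégrant l'accélération et en utilisant la condition initiale v(0) = 20, nous obtenons v(t) = 20·cos(2·t). De l'équation de la vitesse v(t) = 20·cos(2·t), nous substituons t = 3*pi/4 pour obtenir v = 0.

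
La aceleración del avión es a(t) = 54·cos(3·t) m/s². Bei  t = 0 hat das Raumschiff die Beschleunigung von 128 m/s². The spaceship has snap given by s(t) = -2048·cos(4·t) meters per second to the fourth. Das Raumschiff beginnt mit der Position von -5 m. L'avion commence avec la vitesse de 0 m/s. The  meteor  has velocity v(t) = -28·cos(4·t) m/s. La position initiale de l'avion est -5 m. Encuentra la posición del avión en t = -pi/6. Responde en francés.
Pour résoudre ceci, nous devons prendre 2 intégrales de notre équation de l'accélération a(t) = 54·cos(3·t). La primitive de l'accélération, avec v(0) = 0, donne la vitesse: v(t) = 18·sin(3·t). L'intégrale de la vitesse, avec x(0) = -5, donne la position: x(t) = 1 - 6·cos(3·t). De l'équation de la position x(t) = 1 - 6·cos(3·t), nous substituons t = -pi/6 pour obtenir x = 1.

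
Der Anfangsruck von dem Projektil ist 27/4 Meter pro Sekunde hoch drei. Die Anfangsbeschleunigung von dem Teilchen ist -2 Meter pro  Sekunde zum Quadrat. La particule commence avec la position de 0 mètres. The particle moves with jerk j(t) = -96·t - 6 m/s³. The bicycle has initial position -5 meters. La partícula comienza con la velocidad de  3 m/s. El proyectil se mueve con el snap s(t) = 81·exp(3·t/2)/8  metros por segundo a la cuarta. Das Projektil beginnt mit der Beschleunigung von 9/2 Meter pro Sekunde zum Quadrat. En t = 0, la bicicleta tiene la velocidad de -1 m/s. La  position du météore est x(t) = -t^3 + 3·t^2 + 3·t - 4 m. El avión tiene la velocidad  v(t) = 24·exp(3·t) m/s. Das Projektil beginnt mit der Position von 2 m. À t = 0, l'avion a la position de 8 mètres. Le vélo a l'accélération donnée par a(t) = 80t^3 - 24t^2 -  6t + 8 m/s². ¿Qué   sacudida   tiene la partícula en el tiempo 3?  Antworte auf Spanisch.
Tenemos la sacudida j(t) = -96·t - 6. Sustituyendo t = 3: j(3) = -294.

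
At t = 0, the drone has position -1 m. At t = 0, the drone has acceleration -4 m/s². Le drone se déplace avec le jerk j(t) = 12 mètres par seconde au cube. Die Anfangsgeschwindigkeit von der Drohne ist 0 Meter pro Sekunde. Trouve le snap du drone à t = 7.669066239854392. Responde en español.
Debemos derivar nuestra ecuación de la sacudida j(t) = 12 1 vez. La derivada de la sacudida da el snap: s(t) = 0. De la ecuación del snap s(t) = 0, sustituimos t = 7.669066239854392 para obtener s = 0.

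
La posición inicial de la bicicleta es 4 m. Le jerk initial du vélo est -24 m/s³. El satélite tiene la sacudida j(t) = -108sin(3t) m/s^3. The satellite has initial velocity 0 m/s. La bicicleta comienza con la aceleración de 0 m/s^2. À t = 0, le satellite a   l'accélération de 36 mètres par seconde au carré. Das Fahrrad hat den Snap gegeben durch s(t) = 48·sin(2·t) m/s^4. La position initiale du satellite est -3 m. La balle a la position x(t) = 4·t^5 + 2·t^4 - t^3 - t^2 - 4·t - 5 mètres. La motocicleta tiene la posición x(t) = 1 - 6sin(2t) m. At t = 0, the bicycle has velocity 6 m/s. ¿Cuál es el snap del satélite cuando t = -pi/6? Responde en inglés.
To solve this, we need to take 1 derivative of our jerk equation j(t) = -108·sin(3·t). The derivative of jerk gives snap: s(t) = -324·cos(3·t). We have snap s(t) = -324·cos(3·t). Substituting t = -pi/6: s(-pi/6) = 0.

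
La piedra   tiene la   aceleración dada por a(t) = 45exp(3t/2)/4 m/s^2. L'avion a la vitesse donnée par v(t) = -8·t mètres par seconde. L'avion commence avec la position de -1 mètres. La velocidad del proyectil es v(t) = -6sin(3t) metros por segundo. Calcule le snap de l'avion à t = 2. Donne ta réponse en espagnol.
Partiendo de la velocidad v(t) = -8·t, tomamos 3 derivadas. Derivando la velocidad, obtenemos la aceleración: a(t) = -8. La derivada de la aceleración da la sacudida: j(t) = 0. La derivada de la sacudida da el snap: s(t) = 0. Usando s(t) = 0 y sustituyendo t = 2, encontramos s = 0.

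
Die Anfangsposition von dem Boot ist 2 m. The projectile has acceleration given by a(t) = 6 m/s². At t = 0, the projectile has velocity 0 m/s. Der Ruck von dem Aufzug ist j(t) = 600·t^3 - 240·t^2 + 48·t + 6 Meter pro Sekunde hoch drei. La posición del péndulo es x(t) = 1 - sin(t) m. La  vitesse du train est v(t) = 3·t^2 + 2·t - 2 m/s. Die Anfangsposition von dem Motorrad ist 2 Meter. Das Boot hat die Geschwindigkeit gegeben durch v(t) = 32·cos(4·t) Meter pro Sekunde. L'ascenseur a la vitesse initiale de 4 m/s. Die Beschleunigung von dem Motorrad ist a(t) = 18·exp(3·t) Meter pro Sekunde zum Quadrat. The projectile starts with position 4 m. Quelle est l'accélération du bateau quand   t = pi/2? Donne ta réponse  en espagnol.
Partiendo de la velocidad v(t) = 32·cos(4·t), tomamos 1 derivada. Tomando d/dt de v(t), encontramos a(t) = -128·sin(4·t). De la ecuación de la aceleración a(t) = -128·sin(4·t), sustituimos t = pi/2 para obtener a = 0.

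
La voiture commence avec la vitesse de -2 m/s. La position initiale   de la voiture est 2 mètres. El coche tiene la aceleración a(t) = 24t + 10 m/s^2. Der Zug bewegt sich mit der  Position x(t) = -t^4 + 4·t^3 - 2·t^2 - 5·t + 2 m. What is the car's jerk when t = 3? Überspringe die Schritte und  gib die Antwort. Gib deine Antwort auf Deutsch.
Bei t = 3, j = 24.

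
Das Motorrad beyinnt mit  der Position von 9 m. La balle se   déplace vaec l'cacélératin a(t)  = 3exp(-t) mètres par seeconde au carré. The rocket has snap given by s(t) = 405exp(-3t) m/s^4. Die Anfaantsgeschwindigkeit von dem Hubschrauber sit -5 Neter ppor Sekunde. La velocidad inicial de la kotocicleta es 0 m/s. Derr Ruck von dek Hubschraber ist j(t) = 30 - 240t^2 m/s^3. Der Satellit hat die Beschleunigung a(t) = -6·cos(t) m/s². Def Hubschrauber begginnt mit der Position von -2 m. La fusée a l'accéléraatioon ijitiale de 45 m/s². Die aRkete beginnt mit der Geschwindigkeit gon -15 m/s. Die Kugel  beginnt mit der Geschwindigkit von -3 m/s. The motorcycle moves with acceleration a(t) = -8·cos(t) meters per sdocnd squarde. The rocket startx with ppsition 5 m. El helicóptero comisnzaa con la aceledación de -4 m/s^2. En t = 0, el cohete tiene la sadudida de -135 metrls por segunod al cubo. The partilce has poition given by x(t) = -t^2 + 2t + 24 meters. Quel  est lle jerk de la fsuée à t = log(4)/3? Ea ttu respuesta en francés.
En partant du snap s(t) = 405·exp(-3·t), nous prenons 1 intégrale. La primitive du snap, avec j(0) = -135, donne le jerk: j(t) = -135·exp(-3·t). Nous avons le jerk j(t) = -135·exp(-3·t). En substituant t = log(4)/3: j(log(4)/3) = -135/4.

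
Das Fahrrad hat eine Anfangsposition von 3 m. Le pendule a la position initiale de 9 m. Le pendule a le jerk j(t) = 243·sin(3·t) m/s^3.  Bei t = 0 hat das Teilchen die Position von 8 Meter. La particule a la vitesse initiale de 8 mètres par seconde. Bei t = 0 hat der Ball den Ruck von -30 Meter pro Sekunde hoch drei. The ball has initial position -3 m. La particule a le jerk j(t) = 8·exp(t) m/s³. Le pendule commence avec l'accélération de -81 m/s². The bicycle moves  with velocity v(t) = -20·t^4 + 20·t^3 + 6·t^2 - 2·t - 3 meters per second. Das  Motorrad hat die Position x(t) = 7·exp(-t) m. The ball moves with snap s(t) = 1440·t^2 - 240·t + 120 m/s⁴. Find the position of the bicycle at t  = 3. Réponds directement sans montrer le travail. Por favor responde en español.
x(3) = -528.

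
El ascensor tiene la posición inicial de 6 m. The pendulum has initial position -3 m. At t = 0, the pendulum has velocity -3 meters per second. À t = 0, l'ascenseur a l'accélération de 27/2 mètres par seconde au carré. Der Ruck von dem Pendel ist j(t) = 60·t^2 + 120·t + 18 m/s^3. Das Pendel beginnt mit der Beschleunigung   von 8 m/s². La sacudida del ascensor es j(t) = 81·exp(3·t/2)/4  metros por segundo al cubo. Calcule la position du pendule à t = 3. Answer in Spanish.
Para resolver esto, necesitamos tomar 3 integrales de nuestra ecuación de la sacudida j(t) = 60·t^2 + 120·t + 18. La antiderivada de la sacudida, con a(0) = 8, da la aceleración: a(t) = 20·t^3 + 60·t^2 + 18·t + 8. Integrando la aceleración y usando la condición inicial v(0) = -3, obtenemos v(t) = 5·t^4 + 20·t^3 + 9·t^2 + 8·t - 3. La integral de la velocidad, con x(0) = -3, da la posición: x(t) = t^5 + 5·t^4 + 3·t^3 + 4·t^2 - 3·t - 3. Usando x(t) = t^5 + 5·t^4 + 3·t^3 + 4·t^2 - 3·t - 3 y sustituyendo t = 3, encontramos x = 753.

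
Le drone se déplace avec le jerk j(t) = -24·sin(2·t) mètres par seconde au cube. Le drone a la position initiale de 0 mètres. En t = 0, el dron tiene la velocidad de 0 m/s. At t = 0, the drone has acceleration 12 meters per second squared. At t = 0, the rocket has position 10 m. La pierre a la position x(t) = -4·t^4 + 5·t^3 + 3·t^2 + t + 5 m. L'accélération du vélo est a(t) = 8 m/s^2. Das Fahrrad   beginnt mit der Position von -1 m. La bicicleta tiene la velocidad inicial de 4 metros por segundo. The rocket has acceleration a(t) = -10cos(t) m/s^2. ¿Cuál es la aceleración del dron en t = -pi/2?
Necesitamos integrar nuestra ecuación de la sacudida j(t) = -24·sin(2·t) 1 vez. La antiderivada de la sacudida, con a(0) = 12, da la aceleración: a(t) = 12·cos(2·t). Tenemos la aceleración a(t) = 12·cos(2·t). Sustituyendo t = -pi/2: a(-pi/2) = -12.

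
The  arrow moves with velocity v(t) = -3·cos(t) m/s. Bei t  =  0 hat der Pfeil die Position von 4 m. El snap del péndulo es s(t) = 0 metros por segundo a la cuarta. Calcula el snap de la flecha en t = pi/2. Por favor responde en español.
Debemos derivar nuestra ecuación de la velocidad v(t) = -3·cos(t) 3 veces. Derivando la velocidad, obtenemos la aceleración: a(t) = 3·sin(t). Derivando la aceleración, obtenemos la sacudida: j(t) = 3·cos(t). La derivada de la sacudida da el snap: s(t) = -3·sin(t). Tenemos el snap s(t) = -3·sin(t). Sustituyendo t = pi/2: s(pi/2) = -3.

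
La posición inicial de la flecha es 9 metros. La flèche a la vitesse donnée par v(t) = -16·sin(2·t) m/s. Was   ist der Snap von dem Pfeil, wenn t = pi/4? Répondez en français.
Nous devons dériver notre équation de la vitesse v(t) = -16·sin(2·t) 3 fois. La dérivée de la vitesse donne l'accélération: a(t) = -32·cos(2·t). En dérivant l'accélération, nous obtenons le jerk: j(t) = 64·sin(2·t). En dérivant le jerk, nous obtenons le snap: s(t) = 128·cos(2·t). En utilisant s(t) = 128·cos(2·t) et en substituant t = pi/4, nous trouvons s = 0.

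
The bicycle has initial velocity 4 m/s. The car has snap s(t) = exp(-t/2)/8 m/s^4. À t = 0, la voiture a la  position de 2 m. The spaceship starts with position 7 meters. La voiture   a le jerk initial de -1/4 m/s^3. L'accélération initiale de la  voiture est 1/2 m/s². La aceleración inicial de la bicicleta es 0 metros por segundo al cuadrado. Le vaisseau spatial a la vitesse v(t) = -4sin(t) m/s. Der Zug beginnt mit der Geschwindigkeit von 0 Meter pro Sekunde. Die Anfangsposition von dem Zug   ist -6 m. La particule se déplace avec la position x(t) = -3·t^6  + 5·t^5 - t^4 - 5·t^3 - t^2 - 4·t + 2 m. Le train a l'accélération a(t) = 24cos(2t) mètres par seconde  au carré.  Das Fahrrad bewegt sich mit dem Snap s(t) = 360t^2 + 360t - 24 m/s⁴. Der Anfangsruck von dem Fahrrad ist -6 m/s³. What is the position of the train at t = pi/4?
To solve this, we need to take 2 antiderivatives of our acceleration equation a(t) = 24·cos(2·t). Integrating acceleration and using the initial condition v(0) = 0, we get v(t) = 12·sin(2·t). The antiderivative of velocity is position. Using x(0) = -6, we get x(t) = -6·cos(2·t). Using x(t) = -6·cos(2·t) and substituting t = pi/4, we find x = 0.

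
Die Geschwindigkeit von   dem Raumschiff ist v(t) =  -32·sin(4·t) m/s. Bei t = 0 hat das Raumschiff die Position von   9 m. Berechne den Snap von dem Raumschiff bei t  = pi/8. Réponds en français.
Nous devons dériver notre équation de la vitesse v(t) = -32·sin(4·t) 3 fois. La dérivée de la vitesse donne l'accélération: a(t) = -128·cos(4·t). En dérivant l'accélération, nous obtenons le jerk: j(t) = 512·sin(4·t). En prenant d/dt de j(t), nous trouvons s(t) = 2048·cos(4·t). De l'équation du snap s(t) = 2048·cos(4·t), nous substituons t = pi/8 pour obtenir s = 0.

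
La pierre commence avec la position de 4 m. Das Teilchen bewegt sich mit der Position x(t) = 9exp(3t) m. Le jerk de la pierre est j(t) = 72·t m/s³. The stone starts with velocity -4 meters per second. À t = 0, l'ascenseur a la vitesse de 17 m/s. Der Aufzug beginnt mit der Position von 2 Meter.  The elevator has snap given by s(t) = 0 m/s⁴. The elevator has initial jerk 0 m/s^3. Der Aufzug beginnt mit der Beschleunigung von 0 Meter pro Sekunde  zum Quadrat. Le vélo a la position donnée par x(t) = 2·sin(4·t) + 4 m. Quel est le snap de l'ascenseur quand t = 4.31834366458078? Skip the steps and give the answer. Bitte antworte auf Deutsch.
s(4.31834366458078) = 0.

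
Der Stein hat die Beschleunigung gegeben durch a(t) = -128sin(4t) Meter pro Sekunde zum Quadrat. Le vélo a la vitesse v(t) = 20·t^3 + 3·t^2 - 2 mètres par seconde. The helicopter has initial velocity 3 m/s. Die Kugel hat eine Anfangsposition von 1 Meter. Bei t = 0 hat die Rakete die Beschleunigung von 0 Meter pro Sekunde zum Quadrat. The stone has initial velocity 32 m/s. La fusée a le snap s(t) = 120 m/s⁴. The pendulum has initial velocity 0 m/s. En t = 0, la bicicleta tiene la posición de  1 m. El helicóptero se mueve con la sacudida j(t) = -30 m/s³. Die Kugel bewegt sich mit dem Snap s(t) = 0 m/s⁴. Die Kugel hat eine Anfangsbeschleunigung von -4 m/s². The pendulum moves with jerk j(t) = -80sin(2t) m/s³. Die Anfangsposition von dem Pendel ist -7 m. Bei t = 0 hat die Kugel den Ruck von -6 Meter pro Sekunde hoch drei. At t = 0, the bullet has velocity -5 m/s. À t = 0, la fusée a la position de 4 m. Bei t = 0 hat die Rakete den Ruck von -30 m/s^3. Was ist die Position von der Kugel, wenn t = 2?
Wir müssen das Integral unserer Gleichung für den Snap s(t) = 0 4-mal finden. Durch Integration von dem Snap und Verwendung der Anfangsbedingung j(0) = -6, erhalten wir j(t) = -6. Durch Integration von dem Ruck und Verwendung der Anfangsbedingung a(0) = -4, erhalten wir a(t) = -6·t - 4. Das Integral von der Beschleunigung ist die Geschwindigkeit. Mit v(0) = -5 erhalten wir v(t) = -3·t^2 - 4·t - 5. Mit ∫v(t)dt und Anwendung von x(0) = 1, finden wir x(t) = -t^3 - 2·t^2 - 5·t + 1. Wir haben die Position x(t) = -t^3 - 2·t^2 - 5·t + 1. Durch Einsetzen von t = 2: x(2) = -25.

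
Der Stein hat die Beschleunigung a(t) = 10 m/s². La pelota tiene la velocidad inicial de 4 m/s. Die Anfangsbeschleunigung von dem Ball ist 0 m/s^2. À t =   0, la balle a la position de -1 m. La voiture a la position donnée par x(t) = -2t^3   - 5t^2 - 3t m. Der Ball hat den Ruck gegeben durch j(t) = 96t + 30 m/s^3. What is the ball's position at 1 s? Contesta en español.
Para resolver esto, necesitamos tomar 3 integrales de nuestra ecuación de la sacudida j(t) = 96·t + 30. Tomando ∫j(t)dt y aplicando a(0) = 0, encontramos a(t) = 6·t·(8·t + 5). Tomando ∫a(t)dt y aplicando v(0) = 4, encontramos v(t) = 16·t^3 + 15·t^2 + 4. La integral de la velocidad, con x(0) = -1, da la posición: x(t) = 4·t^4 + 5·t^3 + 4·t - 1. Usando x(t) = 4·t^4 + 5·t^3 + 4·t - 1 y sustituyendo t = 1, encontramos x = 12.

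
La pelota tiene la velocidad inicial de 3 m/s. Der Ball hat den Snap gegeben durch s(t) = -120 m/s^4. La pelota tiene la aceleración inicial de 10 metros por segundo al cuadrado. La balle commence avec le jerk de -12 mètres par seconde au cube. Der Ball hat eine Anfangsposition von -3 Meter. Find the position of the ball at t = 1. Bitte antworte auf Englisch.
We need to integrate our snap equation s(t) = -120 4 times. The integral of snap is jerk. Using j(0) = -12, we get j(t) = -120·t - 12. The integral of jerk is acceleration. Using a(0) = 10, we get a(t) = -60·t^2 - 12·t + 10. The antiderivative of acceleration, with v(0) = 3, gives velocity: v(t) = -20·t^3 - 6·t^2 + 10·t + 3. Finding the integral of v(t) and using x(0) = -3: x(t) = -5·t^4 - 2·t^3 + 5·t^2 + 3·t - 3. We have position x(t) = -5·t^4 - 2·t^3 + 5·t^2 + 3·t - 3. Substituting t = 1: x(1) = -2.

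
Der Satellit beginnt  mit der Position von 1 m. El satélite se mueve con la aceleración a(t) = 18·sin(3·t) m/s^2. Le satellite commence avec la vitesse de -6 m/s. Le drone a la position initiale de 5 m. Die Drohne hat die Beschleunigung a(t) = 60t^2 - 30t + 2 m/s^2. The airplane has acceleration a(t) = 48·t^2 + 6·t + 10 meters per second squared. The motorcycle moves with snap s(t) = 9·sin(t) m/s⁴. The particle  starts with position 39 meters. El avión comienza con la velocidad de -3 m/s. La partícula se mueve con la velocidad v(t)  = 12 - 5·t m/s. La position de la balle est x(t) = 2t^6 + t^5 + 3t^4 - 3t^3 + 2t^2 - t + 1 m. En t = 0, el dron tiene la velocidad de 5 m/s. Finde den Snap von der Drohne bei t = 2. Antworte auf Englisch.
To solve this, we need to take 2 derivatives of our acceleration equation a(t) = 60·t^2 - 30·t + 2. Taking d/dt of a(t), we find j(t) = 120·t - 30. Differentiating jerk, we get snap: s(t) = 120. We have snap s(t) = 120. Substituting t = 2: s(2) = 120.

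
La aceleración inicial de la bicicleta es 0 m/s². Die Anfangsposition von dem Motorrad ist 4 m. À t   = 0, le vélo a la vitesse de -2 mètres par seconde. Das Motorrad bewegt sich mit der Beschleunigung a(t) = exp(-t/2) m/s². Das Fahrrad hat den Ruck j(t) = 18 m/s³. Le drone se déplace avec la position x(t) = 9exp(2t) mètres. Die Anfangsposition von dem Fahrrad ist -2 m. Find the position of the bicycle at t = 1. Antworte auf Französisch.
Pour résoudre ceci, nous devons prendre 3 intégrales de notre équation du jerk j(t) = 18. L'intégrale du jerk est l'accélération. En utilisant a(0) = 0, nous obtenons a(t) = 18·t. En intégrant l'accélération et en utilisant la condition initiale v(0) = -2, nous obtenons v(t) = 9·t^2 - 2. En prenant ∫v(t)dt et en appliquant x(0) = -2, nous trouvons x(t) = 3·t^3 - 2·t - 2. De l'équation de la position x(t) = 3·t^3 - 2·t - 2, nous substituons t = 1 pour obtenir x = -1.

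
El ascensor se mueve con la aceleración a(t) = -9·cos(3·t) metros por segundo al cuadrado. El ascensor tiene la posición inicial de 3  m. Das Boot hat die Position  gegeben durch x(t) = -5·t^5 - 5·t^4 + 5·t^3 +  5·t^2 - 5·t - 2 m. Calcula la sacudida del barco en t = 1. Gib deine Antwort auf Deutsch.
Um dies zu lösen, müssen wir 3 Ableitungen unserer Gleichung für die Position x(t) = -5·t^5 - 5·t^4 + 5·t^3 + 5·t^2 - 5·t - 2 nehmen. Mit d/dt von x(t) finden wir v(t) = -25·t^4 - 20·t^3 + 15·t^2 + 10·t - 5. Die Ableitung von der Geschwindigkeit ergibt die Beschleunigung: a(t) = -100·t^3 - 60·t^2 + 30·t + 10. Durch Ableiten von der Beschleunigung erhalten wir den Ruck: j(t) = -300·t^2 - 120·t + 30. Aus der Gleichung für den Ruck j(t) = -300·t^2 - 120·t + 30, setzen wir t = 1 ein und erhalten j = -390.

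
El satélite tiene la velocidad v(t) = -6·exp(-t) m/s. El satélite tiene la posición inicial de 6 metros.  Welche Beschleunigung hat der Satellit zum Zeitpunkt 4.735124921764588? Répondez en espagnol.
Partiendo de la velocidad v(t) = -6·exp(-t), tomamos 1 derivada. La derivada de la velocidad da la aceleración: a(t) = 6·exp(-t). Usando a(t) = 6·exp(-t) y sustituyendo t = 4.735124921764588, encontramos a = 0.0526881106876776.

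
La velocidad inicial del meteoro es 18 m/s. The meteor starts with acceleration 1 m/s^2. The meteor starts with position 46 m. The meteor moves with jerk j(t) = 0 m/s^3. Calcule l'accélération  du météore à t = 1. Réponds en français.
Pour résoudre ceci, nous devons prendre 1 intégrale de notre équation du jerk j(t) = 0. En prenant ∫j(t)dt et en appliquant a(0) = 1, nous trouvons a(t) = 1. En utilisant a(t) = 1 et en substituant t = 1, nous trouvons a = 1.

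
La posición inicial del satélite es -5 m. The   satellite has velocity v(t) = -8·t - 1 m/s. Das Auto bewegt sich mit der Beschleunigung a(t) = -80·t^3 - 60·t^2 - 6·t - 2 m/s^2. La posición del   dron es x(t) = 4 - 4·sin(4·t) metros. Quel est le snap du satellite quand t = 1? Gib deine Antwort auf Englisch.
We must differentiate our velocity equation v(t) = -8·t - 1 3 times. Taking d/dt of v(t), we find a(t) = -8. Differentiating acceleration, we get jerk: j(t) = 0. Taking d/dt of j(t), we find s(t) = 0. We have snap s(t) = 0. Substituting t = 1: s(1) = 0.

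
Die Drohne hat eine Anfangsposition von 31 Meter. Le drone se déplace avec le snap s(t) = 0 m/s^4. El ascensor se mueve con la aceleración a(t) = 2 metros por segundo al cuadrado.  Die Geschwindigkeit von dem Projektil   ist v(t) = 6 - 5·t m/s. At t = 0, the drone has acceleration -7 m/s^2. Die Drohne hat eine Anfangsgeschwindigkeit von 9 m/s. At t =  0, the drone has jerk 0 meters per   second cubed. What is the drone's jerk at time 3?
We need to integrate our snap equation s(t) = 0 1 time. The integral of snap, with j(0) = 0, gives jerk: j(t) = 0. We have jerk j(t) = 0. Substituting t = 3: j(3) = 0.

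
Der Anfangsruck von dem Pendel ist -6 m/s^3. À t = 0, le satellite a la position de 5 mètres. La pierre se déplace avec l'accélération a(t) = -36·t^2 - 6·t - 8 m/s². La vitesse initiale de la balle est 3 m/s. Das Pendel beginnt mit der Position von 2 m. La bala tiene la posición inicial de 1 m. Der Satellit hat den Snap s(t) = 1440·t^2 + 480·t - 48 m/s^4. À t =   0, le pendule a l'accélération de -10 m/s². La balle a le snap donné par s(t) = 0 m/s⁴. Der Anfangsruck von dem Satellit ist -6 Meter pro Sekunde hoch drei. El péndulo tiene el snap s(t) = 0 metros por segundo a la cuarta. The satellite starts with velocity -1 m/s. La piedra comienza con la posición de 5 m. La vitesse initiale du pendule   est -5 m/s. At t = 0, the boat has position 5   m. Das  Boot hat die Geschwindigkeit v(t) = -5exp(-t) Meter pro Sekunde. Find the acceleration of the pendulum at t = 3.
Starting from snap s(t) = 0, we take 2 integrals. Taking ∫s(t)dt and applying j(0) = -6, we find j(t) = -6. Integrating jerk and using the initial condition a(0) = -10, we get a(t) = -6·t - 10. From the given acceleration equation a(t) = -6·t - 10, we substitute t = 3 to get a = -28.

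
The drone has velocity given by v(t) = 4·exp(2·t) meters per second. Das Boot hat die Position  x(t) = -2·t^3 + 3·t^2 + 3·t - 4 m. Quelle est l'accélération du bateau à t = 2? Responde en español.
Para resolver esto, necesitamos tomar 2 derivadas de nuestra ecuación de la posición x(t) = -2·t^3 + 3·t^2 + 3·t - 4. La derivada de la posición da la velocidad: v(t) = -6·t^2 + 6·t + 3. La derivada de la velocidad da la aceleración: a(t) = 6 - 12·t. Tenemos la aceleración a(t) = 6 - 12·t. Sustituyendo t = 2: a(2) = -18.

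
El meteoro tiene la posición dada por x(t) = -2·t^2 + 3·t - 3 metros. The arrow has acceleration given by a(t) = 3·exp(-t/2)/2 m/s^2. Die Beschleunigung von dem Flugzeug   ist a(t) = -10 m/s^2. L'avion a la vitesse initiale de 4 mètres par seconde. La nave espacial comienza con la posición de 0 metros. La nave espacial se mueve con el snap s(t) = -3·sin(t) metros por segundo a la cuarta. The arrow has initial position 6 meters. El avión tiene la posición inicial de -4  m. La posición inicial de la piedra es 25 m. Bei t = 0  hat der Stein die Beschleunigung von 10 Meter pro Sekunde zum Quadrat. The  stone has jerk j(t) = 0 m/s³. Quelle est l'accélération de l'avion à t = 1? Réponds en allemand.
Aus der Gleichung für die Beschleunigung a(t) = -10, setzen wir t = 1 ein und erhalten a = -10.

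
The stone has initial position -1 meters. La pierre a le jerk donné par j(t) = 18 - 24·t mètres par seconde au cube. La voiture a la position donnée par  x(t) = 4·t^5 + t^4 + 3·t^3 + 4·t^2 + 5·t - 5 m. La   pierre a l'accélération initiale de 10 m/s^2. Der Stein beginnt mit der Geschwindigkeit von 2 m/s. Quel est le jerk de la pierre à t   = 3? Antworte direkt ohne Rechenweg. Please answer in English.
At t = 3, j = -54.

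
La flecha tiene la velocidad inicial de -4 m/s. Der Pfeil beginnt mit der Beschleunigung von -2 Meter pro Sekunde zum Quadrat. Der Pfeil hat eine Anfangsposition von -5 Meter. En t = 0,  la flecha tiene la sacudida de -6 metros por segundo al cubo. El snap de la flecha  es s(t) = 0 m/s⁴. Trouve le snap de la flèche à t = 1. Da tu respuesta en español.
Usando s(t) = 0 y sustituyendo t = 1, encontramos s = 0.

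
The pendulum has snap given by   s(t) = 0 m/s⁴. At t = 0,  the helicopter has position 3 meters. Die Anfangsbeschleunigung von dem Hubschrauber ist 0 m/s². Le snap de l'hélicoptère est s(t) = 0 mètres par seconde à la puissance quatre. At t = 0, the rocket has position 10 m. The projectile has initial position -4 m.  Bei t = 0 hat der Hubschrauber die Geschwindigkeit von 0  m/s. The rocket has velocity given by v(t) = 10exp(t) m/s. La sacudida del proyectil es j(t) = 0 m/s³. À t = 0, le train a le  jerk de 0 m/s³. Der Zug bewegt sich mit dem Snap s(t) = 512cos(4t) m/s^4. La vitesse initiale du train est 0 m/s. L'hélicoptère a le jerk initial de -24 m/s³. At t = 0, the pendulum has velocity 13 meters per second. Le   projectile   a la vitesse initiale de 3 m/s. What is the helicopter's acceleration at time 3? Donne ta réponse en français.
En partant du snap s(t) = 0, nous prenons 2 primitives. L'intégrale du snap, avec j(0) = -24, donne le jerk: j(t) = -24. En prenant ∫j(t)dt et en appliquant a(0) = 0, nous trouvons a(t) = -24·t. De l'équation de l'accélération a(t) = -24·t, nous substituons t = 3 pour obtenir a = -72.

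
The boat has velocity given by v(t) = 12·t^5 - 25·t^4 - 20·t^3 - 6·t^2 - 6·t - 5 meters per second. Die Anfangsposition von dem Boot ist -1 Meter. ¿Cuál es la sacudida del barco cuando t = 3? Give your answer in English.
We must differentiate our velocity equation v(t) = 12·t^5 - 25·t^4 - 20·t^3 - 6·t^2 - 6·t - 5 2 times. The derivative of velocity gives acceleration: a(t) = 60·t^4 - 100·t^3 - 60·t^2 - 12·t - 6. Differentiating acceleration, we get jerk: j(t) = 240·t^3 - 300·t^2 - 120·t - 12. From the given jerk equation j(t) = 240·t^3 - 300·t^2 - 120·t - 12, we substitute t = 3 to get j = 3408.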